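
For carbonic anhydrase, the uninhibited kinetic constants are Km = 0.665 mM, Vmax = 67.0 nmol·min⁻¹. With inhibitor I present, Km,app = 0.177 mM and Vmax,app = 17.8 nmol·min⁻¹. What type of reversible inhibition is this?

Both Km and Vmax decrease by the same factor (~3.76-fold) — characteristic of uncompetitive inhibition.

uncompetitive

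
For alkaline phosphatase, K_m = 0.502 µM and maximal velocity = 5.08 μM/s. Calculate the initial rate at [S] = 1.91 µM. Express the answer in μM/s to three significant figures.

v = Vmax·[S]/(Km + [S]) = 5.08 × 1.91 / (0.502 + 1.91)
  = 9.703 / 2.412 = 4.02 μM/s.

4.02 μM/s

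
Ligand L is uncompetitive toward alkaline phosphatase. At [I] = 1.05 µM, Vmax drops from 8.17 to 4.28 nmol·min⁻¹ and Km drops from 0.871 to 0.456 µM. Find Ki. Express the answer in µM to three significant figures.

Uncompetitive: Vmax,app = Vmax/α (and Km,app = Km/α) with α = 1 + [I]/Ki.
α = Vmax/Vmax,app = 8.17/4.28 = 1.909.
Since α = 1 + [I]/Ki, [I]/Ki = 1.909 − 1 = 0.9089 and Ki = 1.05/0.9089 = 1.16 µM.

1.16 µM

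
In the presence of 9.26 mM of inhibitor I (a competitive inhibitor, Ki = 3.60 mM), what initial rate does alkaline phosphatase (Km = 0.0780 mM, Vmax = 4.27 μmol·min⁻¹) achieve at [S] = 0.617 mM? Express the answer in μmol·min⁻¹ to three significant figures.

2.94 μmol·min⁻¹

α = 1 + [I]/Ki = 1 + 9.26/3.60 = 3.572.
For a competitive inhibitor, Vmax is unchanged and the apparent Km becomes α·Km: Km,app = 0.279 mM, Vmax,app = 4.27 μmol·min⁻¹.
v = Vmax,app·[S]/(Km,app + [S]) = 4.27 × 0.617/(0.279 + 0.617) = 2.94 μmol·min⁻¹.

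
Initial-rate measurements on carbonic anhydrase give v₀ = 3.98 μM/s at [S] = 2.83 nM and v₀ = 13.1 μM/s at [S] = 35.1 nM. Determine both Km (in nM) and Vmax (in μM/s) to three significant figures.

In reciprocal form, 1/v = (Km/Vmax)·(1/[S]) + 1/Vmax. The two points give (1/[S], 1/v) = (0.3534, 0.2513) and (0.02849, 0.07634).
Slope = (0.2513 − 0.07634)/(0.3534 − 0.02849) = 0.5384; intercept = 0.2513 − 0.5384×0.3534 = 0.06100.
Vmax = 1/intercept = 16.4 μM/s; Km = slope × Vmax = 0.5384 × 16.4 = 8.83 nM.

Km = 8.83 nM; Vmax = 16.4 μM/s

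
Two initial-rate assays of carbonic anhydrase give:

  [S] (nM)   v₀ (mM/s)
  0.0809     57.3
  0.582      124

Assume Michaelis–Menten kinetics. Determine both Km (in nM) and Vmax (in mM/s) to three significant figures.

From v = Vmax[S]/(Km+[S]), each point gives Vmax = v(Km+[S])/[S].
Equating: 57.3(Km+0.0809)/0.0809 = 124(Km+0.582)/0.582.
708.3·Km + 57.3 = 213.1·Km + 124, so (708.3 − 213.1)·Km = 124 − 57.3.
Km = 66.70/495.2 = 0.135 nM; then Vmax = 57.3(0.135+0.0809)/0.0809 = 153 mM/s.

Km = 0.135 nM; Vmax = 153 mM/s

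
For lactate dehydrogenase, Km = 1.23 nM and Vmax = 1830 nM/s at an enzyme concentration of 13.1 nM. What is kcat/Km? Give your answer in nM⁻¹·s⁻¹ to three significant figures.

kcat = Vmax/[E]total = 1830/13.1 = 140 s⁻¹.
kcat/Km = 140/1.23 = 114 nM⁻¹·s⁻¹.

114 nM⁻¹·s⁻¹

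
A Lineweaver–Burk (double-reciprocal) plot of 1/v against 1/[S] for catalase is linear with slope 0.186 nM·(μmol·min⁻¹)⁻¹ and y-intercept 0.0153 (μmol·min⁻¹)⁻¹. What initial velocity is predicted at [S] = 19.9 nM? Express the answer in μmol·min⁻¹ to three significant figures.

40.6 μmol·min⁻¹

The y-intercept is 1/Vmax, so Vmax = 1/0.0153 = 65.4 μmol·min⁻¹.
The slope is Km/Vmax, so Km = 0.186 × 65.4 = 12.2 nM.
Then v = 65.4 × 19.9/(12.2 + 19.9) = 40.6 μmol·min⁻¹.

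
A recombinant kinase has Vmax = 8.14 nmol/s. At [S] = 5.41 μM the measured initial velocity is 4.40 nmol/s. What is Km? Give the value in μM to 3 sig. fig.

From v = Vmax[S]/(Km+[S]), Km = [S](Vmax − v)/v.
Km = 5.41 × (8.14 − 4.40) / 4.40 = 20.23/4.40 = 4.60 μM.

4.60 μM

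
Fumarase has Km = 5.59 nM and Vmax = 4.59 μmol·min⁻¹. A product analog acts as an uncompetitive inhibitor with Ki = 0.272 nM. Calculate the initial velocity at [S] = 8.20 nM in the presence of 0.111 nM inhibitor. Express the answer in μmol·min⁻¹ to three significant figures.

2.20 μmol·min⁻¹

α = 1 + [I]/Ki = 1 + 0.111/0.272 = 1.408.
For an uncompetitive inhibitor, both parameters are divided by α, giving Vmax/α and Km/α: Km,app = 3.97 nM, Vmax,app = 3.26 μmol·min⁻¹.
v = Vmax,app·[S]/(Km,app + [S]) = 3.26 × 8.20/(3.97 + 8.20) = 2.20 μmol·min⁻¹.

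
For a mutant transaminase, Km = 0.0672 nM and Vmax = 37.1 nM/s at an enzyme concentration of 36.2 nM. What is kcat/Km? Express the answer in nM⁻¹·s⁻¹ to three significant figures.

kcat = Vmax/[E]total = 37.1/36.2 = 1.02 s⁻¹.
kcat/Km = 1.02/0.0672 = 15.3 nM⁻¹·s⁻¹.

15.3 nM⁻¹·s⁻¹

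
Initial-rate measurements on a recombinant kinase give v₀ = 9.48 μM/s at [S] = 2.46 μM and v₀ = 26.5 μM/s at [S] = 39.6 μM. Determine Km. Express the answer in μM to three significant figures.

5.34 μM

In reciprocal form, 1/v = (Km/Vmax)·(1/[S]) + 1/Vmax. The two points give (1/[S], 1/v) = (0.4065, 0.1055) and (0.02525, 0.03774).
Slope = (0.1055 − 0.03774)/(0.4065 − 0.02525) = 0.1777; intercept = 0.1055 − 0.1777×0.4065 = 0.03325.
Vmax = 1/intercept = 30.1 μM/s; Km = slope × Vmax = 0.1777 × 30.1 = 5.34 μM.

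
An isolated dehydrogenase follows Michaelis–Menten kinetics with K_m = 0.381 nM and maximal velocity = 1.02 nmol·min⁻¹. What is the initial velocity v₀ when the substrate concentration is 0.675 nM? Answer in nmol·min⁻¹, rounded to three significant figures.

0.652 nmol·min⁻¹

[S]/(Km+[S]) = 0.675/1.056 = 0.6392, the fractional saturation.
v = 0.6392 × Vmax = 0.6392 × 1.02 = 0.652 nmol·min⁻¹.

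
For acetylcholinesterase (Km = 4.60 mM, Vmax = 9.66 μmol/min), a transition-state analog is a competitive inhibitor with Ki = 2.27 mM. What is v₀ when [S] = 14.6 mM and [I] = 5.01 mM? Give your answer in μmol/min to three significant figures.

4.80 μmol/min

With α = 1 + [I]/Ki = 1 + 5.01/2.27 = 3.207, the competitive rate law is v = Vmax[S] / (αKm + [S]).
v = 9.66×14.6 / (3.207×4.60 + 14.6) = 141.0/29.35 = 4.80 μmol/min.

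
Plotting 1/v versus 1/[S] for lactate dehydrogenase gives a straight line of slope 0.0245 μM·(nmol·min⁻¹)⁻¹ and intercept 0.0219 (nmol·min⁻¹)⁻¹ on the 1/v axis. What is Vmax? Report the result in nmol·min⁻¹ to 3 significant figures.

The y-intercept of a Lineweaver–Burk plot equals 1/Vmax, so Vmax = 1/0.0219 = 45.7 nmol·min⁻¹.

45.7 nmol·min⁻¹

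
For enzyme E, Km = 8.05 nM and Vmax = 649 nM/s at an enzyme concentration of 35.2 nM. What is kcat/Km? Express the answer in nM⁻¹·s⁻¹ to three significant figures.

2.29 nM⁻¹·s⁻¹

kcat = Vmax/[E]total = 649/35.2 = 18.4 s⁻¹.
kcat/Km = 18.4/8.05 = 2.29 nM⁻¹·s⁻¹.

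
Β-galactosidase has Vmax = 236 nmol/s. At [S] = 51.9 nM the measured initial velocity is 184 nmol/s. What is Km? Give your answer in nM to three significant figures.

14.7 nM

From v = Vmax[S]/(Km+[S]), Km = [S](Vmax − v)/v.
Km = 51.9 × (236 − 184) / 184 = 2699/184 = 14.7 nM.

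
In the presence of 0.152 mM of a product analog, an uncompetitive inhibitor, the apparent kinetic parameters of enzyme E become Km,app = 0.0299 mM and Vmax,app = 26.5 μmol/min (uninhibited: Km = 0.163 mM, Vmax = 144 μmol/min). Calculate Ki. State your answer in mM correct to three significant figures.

0.0343 mM

Uncompetitive: Vmax,app = Vmax/α (and Km,app = Km/α) with α = 1 + [I]/Ki.
α = Vmax/Vmax,app = 144/26.5 = 5.434.
Since α = 1 + [I]/Ki, [I]/Ki = 5.434 − 1 = 4.434 and Ki = 0.152/4.434 = 0.0343 mM.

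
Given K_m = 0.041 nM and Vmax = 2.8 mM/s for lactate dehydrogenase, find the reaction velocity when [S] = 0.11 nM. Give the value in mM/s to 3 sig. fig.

2.04 mM/s

v = Vmax·[S]/(Km + [S]) = 2.8 × 0.11 / (0.041 + 0.11)
  = 0.3080 / 0.1510 = 2.04 mM/s.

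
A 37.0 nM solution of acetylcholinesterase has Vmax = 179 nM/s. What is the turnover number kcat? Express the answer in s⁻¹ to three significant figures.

4.84 s⁻¹

kcat = Vmax/[E]total = 179 nM/s / 37.0 nM = 4.84 s⁻¹.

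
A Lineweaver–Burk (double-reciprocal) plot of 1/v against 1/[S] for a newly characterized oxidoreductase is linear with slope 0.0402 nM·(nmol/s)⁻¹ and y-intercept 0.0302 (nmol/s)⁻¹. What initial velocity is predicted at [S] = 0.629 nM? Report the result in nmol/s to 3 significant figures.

The y-intercept is 1/Vmax, so Vmax = 1/0.0302 = 33.1 nmol/s.
The slope is Km/Vmax, so Km = 0.0402 × 33.1 = 1.33 nM.
Then v = 33.1 × 0.629/(1.33 + 0.629) = 10.6 nmol/s.

10.6 nmol/s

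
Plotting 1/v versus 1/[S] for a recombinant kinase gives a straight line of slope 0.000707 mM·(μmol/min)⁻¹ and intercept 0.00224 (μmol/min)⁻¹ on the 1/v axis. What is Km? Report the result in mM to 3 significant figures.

y-intercept = 1/Vmax ⇒ Vmax = 446 μmol/min; slope = Km/Vmax ⇒ Km = slope × Vmax.
Km = 0.000707 × 446 = 0.316 mM.

0.316 mM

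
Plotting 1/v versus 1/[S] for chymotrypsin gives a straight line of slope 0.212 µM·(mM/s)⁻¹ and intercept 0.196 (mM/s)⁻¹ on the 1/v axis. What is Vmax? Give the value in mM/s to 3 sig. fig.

The y-intercept of a Lineweaver–Burk plot equals 1/Vmax, so Vmax = 1/0.196 = 5.10 mM/s.

5.10 mM/s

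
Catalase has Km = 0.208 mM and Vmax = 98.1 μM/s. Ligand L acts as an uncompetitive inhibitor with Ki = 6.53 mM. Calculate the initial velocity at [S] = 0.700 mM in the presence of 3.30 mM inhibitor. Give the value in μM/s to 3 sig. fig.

With α = 1 + [I]/Ki = 1 + 3.30/6.53 = 1.505, the uncompetitive rate law is v = (Vmax/α)·[S] / (Km/α + [S]).
v = (98.1/1.505)×0.700 / (0.208/1.505 + 0.700) = 45.62/0.8382 = 54.4 μM/s.

54.4 μM/s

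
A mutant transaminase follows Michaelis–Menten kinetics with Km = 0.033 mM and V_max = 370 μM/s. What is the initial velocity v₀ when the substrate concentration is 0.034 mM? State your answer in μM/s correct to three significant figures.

188 μM/s

[S]/(Km+[S]) = 0.034/0.06700 = 0.5075, the fractional saturation.
v = 0.5075 × Vmax = 0.5075 × 370 = 188 μM/s.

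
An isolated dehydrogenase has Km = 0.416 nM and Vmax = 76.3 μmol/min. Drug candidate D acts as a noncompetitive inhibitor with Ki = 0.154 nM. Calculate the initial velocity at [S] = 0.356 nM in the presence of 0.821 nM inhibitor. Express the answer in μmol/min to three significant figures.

5.56 μmol/min

α = 1 + [I]/Ki = 1 + 0.821/0.154 = 6.331.
For a noncompetitive inhibitor, Vmax is reduced to Vmax/α while Km is unchanged: Km,app = 0.416 nM, Vmax,app = 12.1 μmol/min.
v = Vmax,app·[S]/(Km,app + [S]) = 12.1 × 0.356/(0.416 + 0.356) = 5.56 μmol/min.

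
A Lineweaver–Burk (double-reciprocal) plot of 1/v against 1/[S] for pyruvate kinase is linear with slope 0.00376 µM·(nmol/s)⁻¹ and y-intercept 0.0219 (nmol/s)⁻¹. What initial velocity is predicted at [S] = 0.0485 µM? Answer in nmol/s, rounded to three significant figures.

The y-intercept is 1/Vmax, so Vmax = 1/0.0219 = 45.7 nmol/s.
The slope is Km/Vmax, so Km = 0.00376 × 45.7 = 0.172 µM.
Then v = 45.7 × 0.0485/(0.172 + 0.0485) = 10.1 nmol/s.

10.1 nmol/s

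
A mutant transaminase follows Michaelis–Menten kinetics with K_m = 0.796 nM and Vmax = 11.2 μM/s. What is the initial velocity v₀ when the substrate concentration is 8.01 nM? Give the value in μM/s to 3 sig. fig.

10.2 μM/s

v = Vmax·[S]/(Km + [S]) = 11.2 × 8.01 / (0.796 + 8.01)
  = 89.71 / 8.806 = 10.2 μM/s.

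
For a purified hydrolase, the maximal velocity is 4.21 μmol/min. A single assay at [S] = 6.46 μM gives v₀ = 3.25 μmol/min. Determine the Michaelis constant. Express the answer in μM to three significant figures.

v/Vmax = 3.25/4.21 = 0.7720 = [S]/(Km+[S]).
So Km + [S] = [S]/0.7720 = 8.368 μM, giving Km = 8.368 − 6.46 = 1.91 μM.

1.91 μM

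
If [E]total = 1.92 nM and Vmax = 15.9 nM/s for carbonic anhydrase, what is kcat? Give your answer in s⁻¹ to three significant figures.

8.28 s⁻¹

kcat = Vmax/[E]total = 15.9 nM/s / 1.92 nM = 8.28 s⁻¹.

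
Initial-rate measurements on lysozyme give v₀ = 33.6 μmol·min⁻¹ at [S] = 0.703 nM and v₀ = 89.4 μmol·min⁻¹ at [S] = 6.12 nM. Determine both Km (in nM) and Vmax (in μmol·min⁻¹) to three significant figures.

In reciprocal form, 1/v = (Km/Vmax)·(1/[S]) + 1/Vmax. The two points give (1/[S], 1/v) = (1.422, 0.02976) and (0.1634, 0.01119).
Slope = (0.02976 − 0.01119)/(1.422 − 0.1634) = 0.01475; intercept = 0.02976 − 0.01475×1.422 = 0.008775.
Vmax = 1/intercept = 114 μmol·min⁻¹; Km = slope × Vmax = 0.01475 × 114 = 1.68 nM.

Km = 1.68 nM; Vmax = 114 μmol·min⁻¹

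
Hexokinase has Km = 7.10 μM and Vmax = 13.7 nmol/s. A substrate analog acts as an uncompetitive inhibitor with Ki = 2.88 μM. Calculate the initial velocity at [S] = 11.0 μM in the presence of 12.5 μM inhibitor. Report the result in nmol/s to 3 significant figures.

α = 1 + [I]/Ki = 1 + 12.5/2.88 = 5.340.
For an uncompetitive inhibitor, both parameters are divided by α, giving Vmax/α and Km/α: Km,app = 1.33 μM, Vmax,app = 2.57 nmol/s.
v = Vmax,app·[S]/(Km,app + [S]) = 2.57 × 11.0/(1.33 + 11.0) = 2.29 nmol/s.

2.29 nmol/s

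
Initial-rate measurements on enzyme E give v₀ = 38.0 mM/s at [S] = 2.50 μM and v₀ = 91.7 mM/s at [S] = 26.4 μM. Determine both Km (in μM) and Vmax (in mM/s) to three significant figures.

Km = 4.58 μM; Vmax = 108 mM/s

In reciprocal form, 1/v = (Km/Vmax)·(1/[S]) + 1/Vmax. The two points give (1/[S], 1/v) = (0.4000, 0.02632) and (0.03788, 0.01091).
Slope = (0.02632 − 0.01091)/(0.4000 − 0.03788) = 0.04256; intercept = 0.02632 − 0.04256×0.4000 = 0.009293.
Vmax = 1/intercept = 108 mM/s; Km = slope × Vmax = 0.04256 × 108 = 4.58 μM.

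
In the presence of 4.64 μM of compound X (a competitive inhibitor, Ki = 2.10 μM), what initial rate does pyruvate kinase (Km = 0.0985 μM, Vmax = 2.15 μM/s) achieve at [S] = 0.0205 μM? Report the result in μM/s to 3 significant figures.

α = 1 + [I]/Ki = 1 + 4.64/2.10 = 3.210.
For a competitive inhibitor, Vmax is unchanged and the apparent Km becomes α·Km: Km,app = 0.316 μM, Vmax,app = 2.15 μM/s.
v = Vmax,app·[S]/(Km,app + [S]) = 2.15 × 0.0205/(0.316 + 0.0205) = 0.131 μM/s.

0.131 μM/s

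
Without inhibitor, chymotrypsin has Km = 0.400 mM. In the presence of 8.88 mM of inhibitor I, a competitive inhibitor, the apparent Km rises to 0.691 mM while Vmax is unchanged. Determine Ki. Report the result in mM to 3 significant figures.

Competitive: Km,app = α·Km with α = 1 + [I]/Ki.
α = Km,app/Km = 0.691/0.400 = 1.727.
Ki = [I]/(α − 1) = 8.88/0.7275 = 12.2 mM.

12.2 mM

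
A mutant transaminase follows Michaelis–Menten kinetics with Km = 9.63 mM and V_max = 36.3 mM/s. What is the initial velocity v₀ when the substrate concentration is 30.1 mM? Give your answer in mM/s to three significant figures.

27.5 mM/s

[S]/(Km+[S]) = 30.1/39.73 = 0.7576, the fractional saturation.
v = 0.7576 × Vmax = 0.7576 × 36.3 = 27.5 mM/s.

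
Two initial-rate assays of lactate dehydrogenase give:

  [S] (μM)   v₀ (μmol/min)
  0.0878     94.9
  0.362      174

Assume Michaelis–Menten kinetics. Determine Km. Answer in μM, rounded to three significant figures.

From v = Vmax[S]/(Km+[S]), each point gives Vmax = v(Km+[S])/[S].
Equating: 94.9(Km+0.0878)/0.0878 = 174(Km+0.362)/0.362.
1081·Km + 94.9 = 480.7·Km + 174, so (1081 − 480.7)·Km = 174 − 94.9.
Km = 79.10/600.2 = 0.132 μM; then Vmax = 94.9(0.132+0.0878)/0.0878 = 237 μmol/min.

0.132 μM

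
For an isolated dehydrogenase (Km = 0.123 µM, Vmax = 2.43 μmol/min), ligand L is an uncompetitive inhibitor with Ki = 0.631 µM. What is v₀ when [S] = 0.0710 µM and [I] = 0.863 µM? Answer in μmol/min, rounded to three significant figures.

0.593 μmol/min

With α = 1 + [I]/Ki = 1 + 0.863/0.631 = 2.368, the uncompetitive rate law is v = (Vmax/α)·[S] / (Km/α + [S]).
v = (2.43/2.368)×0.0710 / (0.123/2.368 + 0.0710) = 0.07287/0.1229 = 0.593 μmol/min.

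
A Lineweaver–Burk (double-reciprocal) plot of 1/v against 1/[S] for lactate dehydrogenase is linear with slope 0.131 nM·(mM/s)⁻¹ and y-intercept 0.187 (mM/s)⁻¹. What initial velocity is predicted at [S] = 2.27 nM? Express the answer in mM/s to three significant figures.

The y-intercept is 1/Vmax, so Vmax = 1/0.187 = 5.35 mM/s.
The slope is Km/Vmax, so Km = 0.131 × 5.35 = 0.701 nM.
Then v = 5.35 × 2.27/(0.701 + 2.27) = 4.09 mM/s.

4.09 mM/s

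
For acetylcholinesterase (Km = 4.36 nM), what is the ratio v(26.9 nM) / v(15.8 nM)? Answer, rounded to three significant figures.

1.10

The fractional saturations are [S]/(Km+[S]) = 15.8/20.16 = 0.7837 and 26.9/31.26 = 0.8605.
v₂/v₁ is just their ratio: 0.8605/0.7837 = 1.10.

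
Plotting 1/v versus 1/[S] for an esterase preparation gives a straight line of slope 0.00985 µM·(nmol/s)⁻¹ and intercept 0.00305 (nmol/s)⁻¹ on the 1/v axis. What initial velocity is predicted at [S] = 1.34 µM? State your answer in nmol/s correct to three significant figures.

The y-intercept is 1/Vmax, so Vmax = 1/0.00305 = 328 nmol/s.
The slope is Km/Vmax, so Km = 0.00985 × 328 = 3.23 µM.
Then v = 328 × 1.34/(3.23 + 1.34) = 96.1 nmol/s.

96.1 nmol/s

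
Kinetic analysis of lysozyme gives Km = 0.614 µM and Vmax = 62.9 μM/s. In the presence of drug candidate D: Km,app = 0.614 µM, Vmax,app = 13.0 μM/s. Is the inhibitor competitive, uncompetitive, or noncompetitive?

noncompetitive

Vmax decreases (62.9 → 13.0 μM/s) while Km is unchanged — pure noncompetitive inhibition.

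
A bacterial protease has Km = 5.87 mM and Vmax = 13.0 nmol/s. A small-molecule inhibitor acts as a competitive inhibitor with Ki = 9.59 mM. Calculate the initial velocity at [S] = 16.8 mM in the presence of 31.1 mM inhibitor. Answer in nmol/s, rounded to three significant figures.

5.24 nmol/s

α = 1 + [I]/Ki = 1 + 31.1/9.59 = 4.243.
For a competitive inhibitor, Vmax is unchanged and the apparent Km becomes α·Km: Km,app = 24.9 mM, Vmax,app = 13.0 nmol/s.
v = Vmax,app·[S]/(Km,app + [S]) = 13.0 × 16.8/(24.9 + 16.8) = 5.24 nmol/s.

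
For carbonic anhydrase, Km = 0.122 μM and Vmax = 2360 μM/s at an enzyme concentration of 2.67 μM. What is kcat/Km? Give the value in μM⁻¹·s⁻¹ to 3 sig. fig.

7250 μM⁻¹·s⁻¹

kcat = Vmax/[E]total = 2360/2.67 = 884 s⁻¹.
kcat/Km = 884/0.122 = 7250 μM⁻¹·s⁻¹.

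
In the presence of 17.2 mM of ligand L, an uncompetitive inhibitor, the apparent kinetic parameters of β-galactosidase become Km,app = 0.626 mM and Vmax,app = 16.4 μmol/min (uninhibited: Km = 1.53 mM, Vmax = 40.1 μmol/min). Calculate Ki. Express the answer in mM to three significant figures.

Uncompetitive: Vmax,app = Vmax/α (and Km,app = Km/α) with α = 1 + [I]/Ki.
α = Vmax/Vmax,app = 40.1/16.4 = 2.445.
Ki = [I]/(α − 1) = 17.2/1.445 = 11.9 mM.

11.9 mM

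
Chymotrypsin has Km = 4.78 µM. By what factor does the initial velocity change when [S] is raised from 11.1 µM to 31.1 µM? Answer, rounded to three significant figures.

1.24

Since Vmax cancels, v₂/v₁ = [S]₂(Km+[S]₁) / [S]₁(Km+[S]₂).
= 31.1×(4.78+11.1) / (11.1×(4.78+31.1)) = 493.9/398.3 = 1.24.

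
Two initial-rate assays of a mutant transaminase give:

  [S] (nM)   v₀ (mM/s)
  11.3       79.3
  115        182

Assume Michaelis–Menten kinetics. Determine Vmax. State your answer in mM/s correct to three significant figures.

212 mM/s

From v = Vmax[S]/(Km+[S]), each point gives Vmax = v(Km+[S])/[S].
Equating: 79.3(Km+11.3)/11.3 = 182(Km+115)/115.
7.018·Km + 79.3 = 1.583·Km + 182, so (7.018 − 1.583)·Km = 182 − 79.3.
Km = 102.7/5.435 = 18.9 nM; then Vmax = 79.3(18.9+11.3)/11.3 = 212 mM/s.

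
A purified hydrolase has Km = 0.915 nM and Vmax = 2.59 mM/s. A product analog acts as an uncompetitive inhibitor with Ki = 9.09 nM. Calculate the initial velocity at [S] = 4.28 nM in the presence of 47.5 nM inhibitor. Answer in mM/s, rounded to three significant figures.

With α = 1 + [I]/Ki = 1 + 47.5/9.09 = 6.226, the uncompetitive rate law is v = (Vmax/α)·[S] / (Km/α + [S]).
v = (2.59/6.226)×4.28 / (0.915/6.226 + 4.28) = 1.781/4.427 = 0.402 mM/s.

0.402 mM/s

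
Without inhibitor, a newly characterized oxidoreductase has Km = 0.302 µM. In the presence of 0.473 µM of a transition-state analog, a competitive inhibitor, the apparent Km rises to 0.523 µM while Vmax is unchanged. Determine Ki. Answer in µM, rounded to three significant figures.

0.646 µM

Competitive: Km,app = α·Km with α = 1 + [I]/Ki.
α = Km,app/Km = 0.523/0.302 = 1.732.
Ki = [I]/(α − 1) = 0.473/0.7318 = 0.646 µM.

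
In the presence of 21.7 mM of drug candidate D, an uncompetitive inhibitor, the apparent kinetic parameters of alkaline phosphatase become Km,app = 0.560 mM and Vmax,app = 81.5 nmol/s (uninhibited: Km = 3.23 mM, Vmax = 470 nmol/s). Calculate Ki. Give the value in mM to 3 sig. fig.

4.55 mM

Uncompetitive: Vmax,app = Vmax/α (and Km,app = Km/α) with α = 1 + [I]/Ki.
α = Vmax/Vmax,app = 470/81.5 = 5.767.
Since α = 1 + [I]/Ki, [I]/Ki = 5.767 − 1 = 4.767 and Ki = 21.7/4.767 = 4.55 mM.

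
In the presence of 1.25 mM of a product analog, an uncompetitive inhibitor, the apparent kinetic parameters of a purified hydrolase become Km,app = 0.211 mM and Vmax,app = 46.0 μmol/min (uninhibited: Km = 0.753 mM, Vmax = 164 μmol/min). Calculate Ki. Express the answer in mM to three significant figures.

0.487 mM

Uncompetitive: Vmax,app = Vmax/α (and Km,app = Km/α) with α = 1 + [I]/Ki.
α = Vmax/Vmax,app = 164/46.0 = 3.565.
Ki = [I]/(α − 1) = 1.25/2.565 = 0.487 mM.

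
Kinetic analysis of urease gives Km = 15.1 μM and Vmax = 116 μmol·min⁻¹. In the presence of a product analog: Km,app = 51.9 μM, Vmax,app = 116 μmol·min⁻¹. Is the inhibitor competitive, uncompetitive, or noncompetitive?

competitive

Km increases (15.1 → 51.9 μM) while Vmax is unchanged — the hallmark of competitive inhibition.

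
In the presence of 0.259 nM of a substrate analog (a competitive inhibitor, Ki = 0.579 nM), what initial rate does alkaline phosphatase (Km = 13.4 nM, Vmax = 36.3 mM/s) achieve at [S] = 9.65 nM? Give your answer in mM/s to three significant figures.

12.1 mM/s

With α = 1 + [I]/Ki = 1 + 0.259/0.579 = 1.447, the competitive rate law is v = Vmax[S] / (αKm + [S]).
v = 36.3×9.65 / (1.447×13.4 + 9.65) = 350.3/29.04 = 12.1 mM/s.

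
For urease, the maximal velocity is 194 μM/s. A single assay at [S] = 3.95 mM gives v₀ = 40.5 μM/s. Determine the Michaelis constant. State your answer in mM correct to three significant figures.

v/Vmax = 40.5/194 = 0.2088 = [S]/(Km+[S]).
So Km + [S] = [S]/0.2088 = 18.92 mM, giving Km = 18.92 − 3.95 = 15.0 mM.

15.0 mM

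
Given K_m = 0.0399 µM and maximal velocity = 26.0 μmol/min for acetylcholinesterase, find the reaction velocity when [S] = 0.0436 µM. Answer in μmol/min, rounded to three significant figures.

13.6 μmol/min

[S]/(Km+[S]) = 0.0436/0.08350 = 0.5222, the fractional saturation.
v = 0.5222 × Vmax = 0.5222 × 26.0 = 13.6 μmol/min.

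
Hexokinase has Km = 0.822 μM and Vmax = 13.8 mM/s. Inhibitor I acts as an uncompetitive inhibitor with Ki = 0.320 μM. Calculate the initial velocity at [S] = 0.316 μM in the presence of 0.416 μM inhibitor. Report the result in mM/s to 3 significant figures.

2.82 mM/s

α = 1 + [I]/Ki = 1 + 0.416/0.320 = 2.300.
For an uncompetitive inhibitor, both parameters are divided by α, giving Vmax/α and Km/α: Km,app = 0.357 μM, Vmax,app = 6.00 mM/s.
v = Vmax,app·[S]/(Km,app + [S]) = 6.00 × 0.316/(0.357 + 0.316) = 2.82 mM/s.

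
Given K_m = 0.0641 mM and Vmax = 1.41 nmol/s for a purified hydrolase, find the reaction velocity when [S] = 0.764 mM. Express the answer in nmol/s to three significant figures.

1.30 nmol/s

v = Vmax·[S]/(Km + [S]) = 1.41 × 0.764 / (0.0641 + 0.764)
  = 1.077 / 0.8281 = 1.30 nmol/s.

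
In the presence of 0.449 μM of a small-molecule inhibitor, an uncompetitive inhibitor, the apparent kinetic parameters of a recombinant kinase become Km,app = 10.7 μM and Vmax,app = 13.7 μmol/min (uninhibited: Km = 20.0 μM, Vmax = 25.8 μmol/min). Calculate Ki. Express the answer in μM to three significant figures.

0.508 μM

Uncompetitive: Vmax,app = Vmax/α (and Km,app = Km/α) with α = 1 + [I]/Ki.
α = Vmax/Vmax,app = 25.8/13.7 = 1.883.
Ki = [I]/(α − 1) = 0.449/0.8832 = 0.508 μM.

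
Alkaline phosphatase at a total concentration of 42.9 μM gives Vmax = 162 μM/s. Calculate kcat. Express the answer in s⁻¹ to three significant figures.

kcat = Vmax/[E]total = 162 μM/s / 42.9 μM = 3.78 s⁻¹.

3.78 s⁻¹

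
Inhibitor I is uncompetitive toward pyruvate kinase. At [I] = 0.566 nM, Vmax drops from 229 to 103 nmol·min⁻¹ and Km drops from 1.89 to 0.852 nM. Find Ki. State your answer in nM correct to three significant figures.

0.463 nM

Uncompetitive: Vmax,app = Vmax/α (and Km,app = Km/α) with α = 1 + [I]/Ki.
α = Vmax/Vmax,app = 229/103 = 2.223.
Ki = [I]/(α − 1) = 0.566/1.223 = 0.463 nM.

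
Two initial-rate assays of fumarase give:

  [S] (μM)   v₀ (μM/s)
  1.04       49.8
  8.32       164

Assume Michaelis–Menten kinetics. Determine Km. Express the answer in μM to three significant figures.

4.05 μM

In reciprocal form, 1/v = (Km/Vmax)·(1/[S]) + 1/Vmax. The two points give (1/[S], 1/v) = (0.9615, 0.02008) and (0.1202, 0.006098).
Slope = (0.02008 − 0.006098)/(0.9615 − 0.1202) = 0.01662; intercept = 0.02008 − 0.01662×0.9615 = 0.004100.
Vmax = 1/intercept = 244 μM/s; Km = slope × Vmax = 0.01662 × 244 = 4.05 μM.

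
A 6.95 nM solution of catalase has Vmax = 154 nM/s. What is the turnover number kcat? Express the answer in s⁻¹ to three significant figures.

22.2 s⁻¹

kcat = Vmax/[E]total = 154 nM/s / 6.95 nM = 22.2 s⁻¹.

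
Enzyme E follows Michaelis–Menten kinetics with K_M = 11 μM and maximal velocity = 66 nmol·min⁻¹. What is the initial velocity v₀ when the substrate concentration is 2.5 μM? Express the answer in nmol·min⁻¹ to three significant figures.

v = Vmax·[S]/(Km + [S]) = 66 × 2.5 / (11 + 2.5)
  = 165.0 / 13.50 = 12.2 nmol·min⁻¹.

12.2 nmol·min⁻¹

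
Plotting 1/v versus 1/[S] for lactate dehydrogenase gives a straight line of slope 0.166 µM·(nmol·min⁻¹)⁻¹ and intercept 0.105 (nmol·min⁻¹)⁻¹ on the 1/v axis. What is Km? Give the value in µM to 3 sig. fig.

y-intercept = 1/Vmax ⇒ Vmax = 9.52 nmol·min⁻¹; slope = Km/Vmax ⇒ Km = slope × Vmax.
Km = 0.166 × 9.52 = 1.58 µM.

1.58 µM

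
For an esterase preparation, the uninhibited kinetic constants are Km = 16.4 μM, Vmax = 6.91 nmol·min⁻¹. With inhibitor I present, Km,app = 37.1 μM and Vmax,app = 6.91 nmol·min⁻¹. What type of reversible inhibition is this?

competitive

Km increases (16.4 → 37.1 μM) while Vmax is unchanged — the hallmark of competitive inhibition.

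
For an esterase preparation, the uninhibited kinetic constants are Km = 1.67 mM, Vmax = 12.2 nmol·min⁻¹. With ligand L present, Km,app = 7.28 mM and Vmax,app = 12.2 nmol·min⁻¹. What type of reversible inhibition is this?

Km increases (1.67 → 7.28 mM) while Vmax is unchanged — the hallmark of competitive inhibition.

competitive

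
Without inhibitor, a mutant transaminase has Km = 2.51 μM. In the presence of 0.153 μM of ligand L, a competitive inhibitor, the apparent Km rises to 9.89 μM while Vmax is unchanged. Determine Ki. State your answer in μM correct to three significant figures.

0.0520 μM

Competitive: Km,app = α·Km with α = 1 + [I]/Ki.
α = Km,app/Km = 9.89/2.51 = 3.940.
Ki = [I]/(α − 1) = 0.153/2.940 = 0.0520 μM.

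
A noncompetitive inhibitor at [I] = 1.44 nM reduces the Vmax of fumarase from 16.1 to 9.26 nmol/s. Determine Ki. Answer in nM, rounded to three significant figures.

1.95 nM

Noncompetitive: Vmax,app = Vmax/α with α = 1 + [I]/Ki.
α = Vmax/Vmax,app = 16.1/9.26 = 1.739.
Since α = 1 + [I]/Ki, [I]/Ki = 1.739 − 1 = 0.7387 and Ki = 1.44/0.7387 = 1.95 nM.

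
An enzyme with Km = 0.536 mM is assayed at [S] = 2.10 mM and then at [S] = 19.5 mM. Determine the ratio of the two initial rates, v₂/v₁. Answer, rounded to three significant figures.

1.22

The fractional saturations are [S]/(Km+[S]) = 2.10/2.636 = 0.7967 and 19.5/20.04 = 0.9732.
v₂/v₁ is just their ratio: 0.9732/0.7967 = 1.22.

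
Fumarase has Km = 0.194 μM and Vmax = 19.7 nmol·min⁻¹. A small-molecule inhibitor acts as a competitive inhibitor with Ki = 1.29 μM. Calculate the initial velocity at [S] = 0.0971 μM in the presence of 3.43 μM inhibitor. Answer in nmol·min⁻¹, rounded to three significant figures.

2.37 nmol·min⁻¹

α = 1 + [I]/Ki = 1 + 3.43/1.29 = 3.659.
For a competitive inhibitor, Vmax is unchanged and the apparent Km becomes α·Km: Km,app = 0.710 μM, Vmax,app = 19.7 nmol·min⁻¹.
v = Vmax,app·[S]/(Km,app + [S]) = 19.7 × 0.0971/(0.710 + 0.0971) = 2.37 nmol·min⁻¹.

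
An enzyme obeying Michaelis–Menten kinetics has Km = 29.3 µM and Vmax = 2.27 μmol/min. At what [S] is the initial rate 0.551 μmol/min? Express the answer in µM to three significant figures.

Rearranging v = Vmax[S]/(Km+[S]) gives [S] = Km·v/(Vmax − v).
[S] = 29.3 × 0.551 / (2.27 − 0.551) = 16.14/1.719 = 9.39 µM.

9.39 µM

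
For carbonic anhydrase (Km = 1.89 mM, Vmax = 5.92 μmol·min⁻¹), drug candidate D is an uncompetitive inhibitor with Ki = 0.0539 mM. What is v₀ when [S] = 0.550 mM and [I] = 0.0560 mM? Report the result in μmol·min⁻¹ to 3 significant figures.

1.08 μmol·min⁻¹

α = 1 + [I]/Ki = 1 + 0.0560/0.0539 = 2.039.
For an uncompetitive inhibitor, both parameters are divided by α, giving Vmax/α and Km/α: Km,app = 0.927 mM, Vmax,app = 2.90 μmol·min⁻¹.
v = Vmax,app·[S]/(Km,app + [S]) = 2.90 × 0.550/(0.927 + 0.550) = 1.08 μmol·min⁻¹.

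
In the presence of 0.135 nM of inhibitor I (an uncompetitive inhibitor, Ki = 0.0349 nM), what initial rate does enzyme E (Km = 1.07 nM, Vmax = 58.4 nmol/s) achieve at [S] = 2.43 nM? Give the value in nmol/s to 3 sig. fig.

11.0 nmol/s

α = 1 + [I]/Ki = 1 + 0.135/0.0349 = 4.868.
For an uncompetitive inhibitor, both parameters are divided by α, giving Vmax/α and Km/α: Km,app = 0.220 nM, Vmax,app = 12.0 nmol/s.
v = Vmax,app·[S]/(Km,app + [S]) = 12.0 × 2.43/(0.220 + 2.43) = 11.0 nmol/s.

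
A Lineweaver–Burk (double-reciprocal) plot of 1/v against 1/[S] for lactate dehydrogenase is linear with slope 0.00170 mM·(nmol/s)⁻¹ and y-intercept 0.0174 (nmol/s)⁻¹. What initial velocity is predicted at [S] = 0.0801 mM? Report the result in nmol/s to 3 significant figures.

The y-intercept is 1/Vmax, so Vmax = 1/0.0174 = 57.5 nmol/s.
The slope is Km/Vmax, so Km = 0.00170 × 57.5 = 0.0977 mM.
Then v = 57.5 × 0.0801/(0.0977 + 0.0801) = 25.9 nmol/s.

25.9 nmol/s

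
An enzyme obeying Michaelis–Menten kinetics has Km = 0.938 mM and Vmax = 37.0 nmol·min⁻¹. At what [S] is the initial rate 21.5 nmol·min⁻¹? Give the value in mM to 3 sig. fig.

The required fractional saturation is v/Vmax = 21.5/37.0 = 0.5811.
Then [S]/(Km+[S]) = 0.5811 ⇒ [S] = 0.938 × 0.5811/(1 − 0.5811) = 1.30 mM.

1.30 mM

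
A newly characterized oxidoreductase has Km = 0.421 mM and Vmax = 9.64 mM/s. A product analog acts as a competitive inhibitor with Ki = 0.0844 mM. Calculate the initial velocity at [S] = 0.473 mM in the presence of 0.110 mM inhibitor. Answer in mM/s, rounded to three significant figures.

α = 1 + [I]/Ki = 1 + 0.110/0.0844 = 2.303.
For a competitive inhibitor, Vmax is unchanged and the apparent Km becomes α·Km: Km,app = 0.970 mM, Vmax,app = 9.64 mM/s.
v = Vmax,app·[S]/(Km,app + [S]) = 9.64 × 0.473/(0.970 + 0.473) = 3.16 mM/s.

3.16 mM/s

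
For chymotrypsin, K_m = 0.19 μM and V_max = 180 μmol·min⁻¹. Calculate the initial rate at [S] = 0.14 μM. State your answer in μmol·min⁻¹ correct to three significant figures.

v = Vmax·[S]/(Km + [S]) = 180 × 0.14 / (0.19 + 0.14)
  = 25.20 / 0.3300 = 76.4 μmol·min⁻¹.

76.4 μmol·min⁻¹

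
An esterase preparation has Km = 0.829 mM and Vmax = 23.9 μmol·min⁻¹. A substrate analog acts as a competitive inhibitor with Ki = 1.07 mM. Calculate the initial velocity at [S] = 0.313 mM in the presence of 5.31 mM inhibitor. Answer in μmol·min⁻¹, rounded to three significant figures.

1.42 μmol·min⁻¹

With α = 1 + [I]/Ki = 1 + 5.31/1.07 = 5.963, the competitive rate law is v = Vmax[S] / (αKm + [S]).
v = 23.9×0.313 / (5.963×0.829 + 0.313) = 7.481/5.256 = 1.42 μmol·min⁻¹.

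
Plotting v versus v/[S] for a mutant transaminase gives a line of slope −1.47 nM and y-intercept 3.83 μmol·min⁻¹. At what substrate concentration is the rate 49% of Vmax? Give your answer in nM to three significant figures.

1.41 nM

The Eadie–Hofstee slope gives Km = 1.47 nM (slope = −Km).
v/Vmax = [S]/(Km+[S]) = 0.49 ⇒ [S] = Km·0.49/(1−0.49) = 1.47 × 0.9608 = 1.41 nM.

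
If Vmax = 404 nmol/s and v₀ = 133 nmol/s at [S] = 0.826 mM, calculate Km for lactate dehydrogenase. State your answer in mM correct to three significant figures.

1.68 mM

v/Vmax = 133/404 = 0.3292 = [S]/(Km+[S]).
So Km + [S] = [S]/0.3292 = 2.509 mM, giving Km = 2.509 − 0.826 = 1.68 mM.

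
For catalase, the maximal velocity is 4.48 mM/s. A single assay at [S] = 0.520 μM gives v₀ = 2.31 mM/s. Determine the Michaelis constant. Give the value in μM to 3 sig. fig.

v/Vmax = 2.31/4.48 = 0.5156 = [S]/(Km+[S]).
So Km + [S] = [S]/0.5156 = 1.008 μM, giving Km = 1.008 − 0.520 = 0.488 μM.

0.488 μM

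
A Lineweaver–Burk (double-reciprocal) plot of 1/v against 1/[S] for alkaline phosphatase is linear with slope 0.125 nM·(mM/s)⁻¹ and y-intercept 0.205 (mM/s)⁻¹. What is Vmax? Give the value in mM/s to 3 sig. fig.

4.88 mM/s

The y-intercept of a Lineweaver–Burk plot equals 1/Vmax, so Vmax = 1/0.205 = 4.88 mM/s.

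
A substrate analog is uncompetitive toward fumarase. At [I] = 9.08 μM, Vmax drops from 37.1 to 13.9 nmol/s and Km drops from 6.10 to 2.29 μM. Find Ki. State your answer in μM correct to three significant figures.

Uncompetitive: Vmax,app = Vmax/α (and Km,app = Km/α) with α = 1 + [I]/Ki.
α = Vmax/Vmax,app = 37.1/13.9 = 2.669.
Since α = 1 + [I]/Ki, [I]/Ki = 2.669 − 1 = 1.669 and Ki = 9.08/1.669 = 5.44 μM.

5.44 μM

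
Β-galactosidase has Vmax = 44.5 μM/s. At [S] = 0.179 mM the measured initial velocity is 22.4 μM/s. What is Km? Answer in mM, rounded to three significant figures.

v/Vmax = 22.4/44.5 = 0.5034 = [S]/(Km+[S]).
So Km + [S] = [S]/0.5034 = 0.3556 mM, giving Km = 0.3556 − 0.179 = 0.177 mM.

0.177 mM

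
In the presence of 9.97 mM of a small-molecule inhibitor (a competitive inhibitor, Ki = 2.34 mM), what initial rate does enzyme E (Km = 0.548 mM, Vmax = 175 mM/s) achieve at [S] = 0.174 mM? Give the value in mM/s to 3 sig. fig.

9.96 mM/s

α = 1 + [I]/Ki = 1 + 9.97/2.34 = 5.261.
For a competitive inhibitor, Vmax is unchanged and the apparent Km becomes α·Km: Km,app = 2.88 mM, Vmax,app = 175 mM/s.
v = Vmax,app·[S]/(Km,app + [S]) = 175 × 0.174/(2.88 + 0.174) = 9.96 mM/s.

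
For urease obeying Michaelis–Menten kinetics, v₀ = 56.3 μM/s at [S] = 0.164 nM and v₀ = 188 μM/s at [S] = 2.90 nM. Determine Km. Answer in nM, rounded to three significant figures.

0.473 nM

From v = Vmax[S]/(Km+[S]), each point gives Vmax = v(Km+[S])/[S].
Equating: 56.3(Km+0.164)/0.164 = 188(Km+2.90)/2.90.
343.3·Km + 56.3 = 64.83·Km + 188, so (343.3 − 64.83)·Km = 188 − 56.3.
Km = 131.7/278.5 = 0.473 nM; then Vmax = 56.3(0.473+0.164)/0.164 = 219 μM/s.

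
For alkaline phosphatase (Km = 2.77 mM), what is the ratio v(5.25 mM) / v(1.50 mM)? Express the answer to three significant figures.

The fractional saturations are [S]/(Km+[S]) = 1.50/4.270 = 0.3513 and 5.25/8.020 = 0.6546.
v₂/v₁ is just their ratio: 0.6546/0.3513 = 1.86.

1.86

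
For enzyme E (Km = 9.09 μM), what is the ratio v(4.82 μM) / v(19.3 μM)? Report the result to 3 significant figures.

Since Vmax cancels, v₂/v₁ = [S]₂(Km+[S]₁) / [S]₁(Km+[S]₂).
= 4.82×(9.09+19.3) / (19.3×(9.09+4.82)) = 136.8/268.5 = 0.510.

0.510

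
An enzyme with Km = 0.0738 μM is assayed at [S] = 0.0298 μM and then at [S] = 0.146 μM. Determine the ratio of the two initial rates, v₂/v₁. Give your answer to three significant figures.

The fractional saturations are [S]/(Km+[S]) = 0.0298/0.1036 = 0.2876 and 0.146/0.2198 = 0.6642.
v₂/v₁ is just their ratio: 0.6642/0.2876 = 2.31.

2.31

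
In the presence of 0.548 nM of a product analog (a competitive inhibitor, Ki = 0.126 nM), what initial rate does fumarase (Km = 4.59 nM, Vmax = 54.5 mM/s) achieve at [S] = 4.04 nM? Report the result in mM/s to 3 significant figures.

7.70 mM/s

With α = 1 + [I]/Ki = 1 + 0.548/0.126 = 5.349, the competitive rate law is v = Vmax[S] / (αKm + [S]).
v = 54.5×4.04 / (5.349×4.59 + 4.04) = 220.2/28.59 = 7.70 mM/s.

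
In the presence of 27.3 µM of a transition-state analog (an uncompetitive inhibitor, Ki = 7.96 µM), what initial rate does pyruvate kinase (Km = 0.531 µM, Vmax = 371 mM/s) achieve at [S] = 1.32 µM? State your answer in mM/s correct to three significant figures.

With α = 1 + [I]/Ki = 1 + 27.3/7.96 = 4.430, the uncompetitive rate law is v = (Vmax/α)·[S] / (Km/α + [S]).
v = (371/4.430)×1.32 / (0.531/4.430 + 1.32) = 110.6/1.440 = 76.8 mM/s.

76.8 mM/s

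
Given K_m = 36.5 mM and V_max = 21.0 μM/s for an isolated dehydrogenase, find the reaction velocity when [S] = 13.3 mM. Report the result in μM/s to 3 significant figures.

5.61 μM/s

v = Vmax·[S]/(Km + [S]) = 21.0 × 13.3 / (36.5 + 13.3)
  = 279.3 / 49.80 = 5.61 μM/s.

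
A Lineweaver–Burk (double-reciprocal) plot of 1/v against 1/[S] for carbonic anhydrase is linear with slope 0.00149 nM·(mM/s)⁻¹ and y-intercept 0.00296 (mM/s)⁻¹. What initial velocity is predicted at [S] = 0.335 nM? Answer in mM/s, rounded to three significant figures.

The y-intercept is 1/Vmax, so Vmax = 1/0.00296 = 338 mM/s.
The slope is Km/Vmax, so Km = 0.00149 × 338 = 0.503 nM.
Then v = 338 × 0.335/(0.503 + 0.335) = 135 mM/s.

135 mM/s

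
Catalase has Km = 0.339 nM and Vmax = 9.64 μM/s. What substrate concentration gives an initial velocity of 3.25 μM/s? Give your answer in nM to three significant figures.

Rearranging v = Vmax[S]/(Km+[S]) gives [S] = Km·v/(Vmax − v).
[S] = 0.339 × 3.25 / (9.64 − 3.25) = 1.102/6.390 = 0.172 nM.

0.172 nM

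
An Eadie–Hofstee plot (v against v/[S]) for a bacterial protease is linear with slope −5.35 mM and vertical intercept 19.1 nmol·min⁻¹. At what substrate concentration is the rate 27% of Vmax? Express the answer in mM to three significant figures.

The Eadie–Hofstee slope gives Km = 5.35 mM (slope = −Km).
v/Vmax = [S]/(Km+[S]) = 0.27 ⇒ [S] = Km·0.27/(1−0.27) = 5.35 × 0.3699 = 1.98 mM.

1.98 mM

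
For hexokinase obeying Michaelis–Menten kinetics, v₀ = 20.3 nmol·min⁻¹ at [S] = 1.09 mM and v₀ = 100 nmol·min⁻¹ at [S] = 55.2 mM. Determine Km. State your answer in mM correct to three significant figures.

4.74 mM

From v = Vmax[S]/(Km+[S]), each point gives Vmax = v(Km+[S])/[S].
Equating: 20.3(Km+1.09)/1.09 = 100(Km+55.2)/55.2.
18.62·Km + 20.3 = 1.812·Km + 100, so (18.62 − 1.812)·Km = 100 − 20.3.
Km = 79.70/16.81 = 4.74 mM; then Vmax = 20.3(4.74+1.09)/1.09 = 109 nmol·min⁻¹.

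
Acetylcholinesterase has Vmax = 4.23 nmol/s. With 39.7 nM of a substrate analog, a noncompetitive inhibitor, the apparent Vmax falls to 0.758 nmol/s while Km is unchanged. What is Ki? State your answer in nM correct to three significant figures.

8.67 nM

Noncompetitive: Vmax,app = Vmax/α with α = 1 + [I]/Ki.
α = Vmax/Vmax,app = 4.23/0.758 = 5.580.
Since α = 1 + [I]/Ki, [I]/Ki = 5.580 − 1 = 4.580 and Ki = 39.7/4.580 = 8.67 nM.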